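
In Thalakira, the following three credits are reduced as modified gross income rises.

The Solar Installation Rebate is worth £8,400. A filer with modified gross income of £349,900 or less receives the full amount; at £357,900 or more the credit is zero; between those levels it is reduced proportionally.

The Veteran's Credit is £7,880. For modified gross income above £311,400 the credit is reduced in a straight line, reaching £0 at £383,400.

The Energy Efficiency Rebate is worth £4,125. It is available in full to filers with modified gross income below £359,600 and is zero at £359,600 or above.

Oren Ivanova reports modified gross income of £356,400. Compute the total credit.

£8,655

Solar Installation Rebate: £356,400 is £6,500 into a £8,000 phase-out range, leaving 1,500/8,000 of the credit: £8,400 × 1,500/8,000 = £1,575.
Veteran's Credit: £356,400 is £45,000 into a £72,000 phase-out range, leaving 27,000/72,000 of the credit: £7,880 × 27,000/72,000 = £2,955.
Energy Efficiency Rebate: £356,400 is below the £359,600 cutoff, so the full £4,125 applies.
Total: £1,575 + £2,955 + £4,125 = £8,655.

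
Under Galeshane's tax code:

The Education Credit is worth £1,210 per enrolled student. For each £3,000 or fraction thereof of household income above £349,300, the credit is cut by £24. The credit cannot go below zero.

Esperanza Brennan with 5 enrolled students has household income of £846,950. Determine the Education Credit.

Education Credit: base = 5 × £1,210 = £6,050. income exceeds £349,300 by £497,650, which is 166 full-or-partial £3,000 increments; reduction = 166 × £24 = £3,984, leaving £2,066.

£2,066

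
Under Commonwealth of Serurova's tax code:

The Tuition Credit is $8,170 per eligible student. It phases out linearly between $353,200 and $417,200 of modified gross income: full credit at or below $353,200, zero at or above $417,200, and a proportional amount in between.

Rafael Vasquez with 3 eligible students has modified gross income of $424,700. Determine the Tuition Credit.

Tuition Credit: base = 3 × $8,170 = $24,510. $424,700 is at or above $417,200, so the credit is $0.

$0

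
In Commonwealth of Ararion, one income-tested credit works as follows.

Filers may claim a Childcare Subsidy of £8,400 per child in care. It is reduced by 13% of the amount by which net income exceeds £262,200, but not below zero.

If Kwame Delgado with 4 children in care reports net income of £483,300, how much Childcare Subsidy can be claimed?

Childcare Subsidy: base = 4 × £8,400 = £33,600. 13% of the £221,100 excess over £262,200 is £28,743; credit = £33,600 − £28,743 = £4,857.

£4,857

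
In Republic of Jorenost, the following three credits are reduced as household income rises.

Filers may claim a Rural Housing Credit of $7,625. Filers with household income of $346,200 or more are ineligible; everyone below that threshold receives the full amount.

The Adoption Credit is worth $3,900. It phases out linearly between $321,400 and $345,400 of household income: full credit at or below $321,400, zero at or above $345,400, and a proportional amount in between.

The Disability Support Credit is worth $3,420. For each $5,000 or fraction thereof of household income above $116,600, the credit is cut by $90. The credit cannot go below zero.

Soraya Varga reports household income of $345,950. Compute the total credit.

$7,625

Rural Housing Credit: $345,950 is below the $346,200 cutoff, so the full $7,625 applies.
Adoption Credit: $345,950 is at or above $345,400, so the credit is $0.
Disability Support Credit: income exceeds $116,600 by $229,350 → 46 increments × $90 = $4,140 ≥ base, so the credit is $0.
Total: $7,625 + $0 + $0 = $7,625.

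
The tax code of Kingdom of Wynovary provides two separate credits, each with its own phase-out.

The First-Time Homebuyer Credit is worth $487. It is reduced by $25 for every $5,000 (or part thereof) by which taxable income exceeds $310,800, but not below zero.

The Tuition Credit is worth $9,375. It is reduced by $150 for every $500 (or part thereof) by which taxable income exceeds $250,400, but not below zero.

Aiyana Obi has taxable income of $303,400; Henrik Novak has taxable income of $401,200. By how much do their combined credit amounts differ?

Aiyana ($303,400): First-Time Homebuyer Credit: $303,400 is at or below the $310,800 threshold, so the full $487 applies. Tuition Credit: income exceeds $250,400 by $53,000 → 106 increments × $150 = $15,900 ≥ base, so the credit is $0. total $487 + $0 = $487
Henrik ($401,200): First-Time Homebuyer Credit: income exceeds $310,800 by $90,400, which is 19 full-or-partial $5,000 increments; reduction = 19 × $25 = $475, leaving $12. Tuition Credit: income exceeds $250,400 by $150,800 → 302 increments × $150 = $45,300 ≥ base, so the credit is $0. total $12 + $0 = $12
Difference: |$487 − $12| = $475.

$475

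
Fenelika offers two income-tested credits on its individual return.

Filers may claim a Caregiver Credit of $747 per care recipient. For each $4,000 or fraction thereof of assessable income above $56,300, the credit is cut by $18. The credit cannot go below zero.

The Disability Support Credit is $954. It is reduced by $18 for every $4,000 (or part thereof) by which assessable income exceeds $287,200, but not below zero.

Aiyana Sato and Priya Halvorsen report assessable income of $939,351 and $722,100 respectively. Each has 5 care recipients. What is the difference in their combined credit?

$729

Aiyana ($939,351): Caregiver Credit: base = 5 × $747 = $3,735. income exceeds $56,300 by $883,051 → 221 increments × $18 = $3,978 ≥ base, so the credit is $0. Disability Support Credit: income exceeds $287,200 by $652,151 → 164 increments × $18 = $2,952 ≥ base, so the credit is $0. total $0 + $0 = $0
Priya ($722,100): Caregiver Credit: base = 5 × $747 = $3,735. income exceeds $56,300 by $665,800, which is 167 full-or-partial $4,000 increments; reduction = 167 × $18 = $3,006, leaving $729. Disability Support Credit: income exceeds $287,200 by $434,900 → 109 increments × $18 = $1,962 ≥ base, so the credit is $0. total $729 + $0 = $729
Difference: |$0 − $729| = $729.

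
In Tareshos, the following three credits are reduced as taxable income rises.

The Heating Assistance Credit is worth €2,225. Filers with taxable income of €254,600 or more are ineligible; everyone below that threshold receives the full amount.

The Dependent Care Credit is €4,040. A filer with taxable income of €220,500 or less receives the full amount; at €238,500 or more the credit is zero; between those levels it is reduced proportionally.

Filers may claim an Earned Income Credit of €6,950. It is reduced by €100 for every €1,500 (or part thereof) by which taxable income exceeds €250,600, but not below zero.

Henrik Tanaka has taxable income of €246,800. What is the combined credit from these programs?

Heating Assistance Credit: €246,800 is below the €254,600 cutoff, so the full €2,225 applies.
Dependent Care Credit: €246,800 is at or above €238,500, so the credit is €0.
Earned Income Credit: €246,800 is at or below the €250,600 threshold, so the full €6,950 applies.
Total: €2,225 + €0 + €6,950 = €9,175.

€9,175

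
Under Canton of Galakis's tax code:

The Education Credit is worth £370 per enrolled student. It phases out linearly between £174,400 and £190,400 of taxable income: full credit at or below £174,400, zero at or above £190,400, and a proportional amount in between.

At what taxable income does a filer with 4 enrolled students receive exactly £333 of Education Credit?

£186,800

Full credit = 4 × £370 = £1,480.
£333 is 333/1,480 of the full £1,480, so 1,147/1,480 of the £16,000 range has been used: income = £174,400 + £16,000 × 1,147/1,480 = £186,800.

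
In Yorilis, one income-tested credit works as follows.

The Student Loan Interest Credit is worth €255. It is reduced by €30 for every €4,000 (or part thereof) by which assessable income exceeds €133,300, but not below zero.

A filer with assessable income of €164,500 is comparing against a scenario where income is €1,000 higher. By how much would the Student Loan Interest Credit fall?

At €164,500 — income exceeds €133,300 by €31,200, which is 8 full-or-partial €4,000 increments; reduction = 8 × €30 = €240, leaving €15.
At €165,500 — income exceeds €133,300 by €32,200 → 9 increments × €30 = €270 ≥ base, so the credit is €0.
Lost: €15 − €0 = €15.

€15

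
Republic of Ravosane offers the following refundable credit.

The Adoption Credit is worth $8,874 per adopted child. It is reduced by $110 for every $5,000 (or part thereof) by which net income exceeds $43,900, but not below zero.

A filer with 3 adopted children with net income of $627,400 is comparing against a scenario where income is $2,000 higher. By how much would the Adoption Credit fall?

$110

At $627,400 — base = 3 × $8,874 = $26,622. income exceeds $43,900 by $583,500, which is 117 full-or-partial $5,000 increments; reduction = 117 × $110 = $12,870, leaving $13,752.
At $629,400 — base = 3 × $8,874 = $26,622. income exceeds $43,900 by $585,500, which is 118 full-or-partial $5,000 increments; reduction = 118 × $110 = $12,980, leaving $13,642.
Lost: $13,752 − $13,642 = $110.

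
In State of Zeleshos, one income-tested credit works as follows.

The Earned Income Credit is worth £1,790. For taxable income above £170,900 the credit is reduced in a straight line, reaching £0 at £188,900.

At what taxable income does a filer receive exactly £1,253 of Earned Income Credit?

£1,253 is 1,253/1,790 of the full £1,790, so 537/1,790 of the £18,000 range has been used: income = £170,900 + £18,000 × 537/1,790 = £176,300.

£176,300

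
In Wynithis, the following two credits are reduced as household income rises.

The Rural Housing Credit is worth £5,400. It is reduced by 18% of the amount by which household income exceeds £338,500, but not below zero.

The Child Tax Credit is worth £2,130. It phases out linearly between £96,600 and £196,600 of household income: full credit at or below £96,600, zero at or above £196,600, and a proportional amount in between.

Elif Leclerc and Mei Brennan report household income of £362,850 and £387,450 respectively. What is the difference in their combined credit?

£1,017

Elif (£362,850): Rural Housing Credit: 18% of the £24,350 excess over £338,500 is £4,383; credit = £5,400 − £4,383 = £1,017. Child Tax Credit: £362,850 is at or above £196,600, so the credit is £0. total £1,017 + £0 = £1,017
Mei (£387,450): Rural Housing Credit: 18% of the £48,950 excess over £338,500 is £8,811 ≥ base, so the credit is £0. Child Tax Credit: £387,450 is at or above £196,600, so the credit is £0. total £0 + £0 = £0
Difference: |£1,017 − £0| = £1,017.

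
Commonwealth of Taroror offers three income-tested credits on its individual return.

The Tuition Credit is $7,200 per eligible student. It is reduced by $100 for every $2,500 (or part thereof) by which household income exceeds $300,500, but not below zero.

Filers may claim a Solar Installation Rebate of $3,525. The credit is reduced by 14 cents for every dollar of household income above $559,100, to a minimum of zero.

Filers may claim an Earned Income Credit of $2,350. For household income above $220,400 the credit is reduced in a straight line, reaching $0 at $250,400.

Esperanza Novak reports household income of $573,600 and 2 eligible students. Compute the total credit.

$4,895

Tuition Credit: base = 2 × $7,200 = $14,400. income exceeds $300,500 by $273,100, which is 110 full-or-partial $2,500 increments; reduction = 110 × $100 = $11,000, leaving $3,400.
Solar Installation Rebate: 14% of the $14,500 excess over $559,100 is $2,030; credit = $3,525 − $2,030 = $1,495.
Earned Income Credit: $573,600 is at or above $250,400, so the credit is $0.
Total: $3,400 + $1,495 + $0 = $4,895.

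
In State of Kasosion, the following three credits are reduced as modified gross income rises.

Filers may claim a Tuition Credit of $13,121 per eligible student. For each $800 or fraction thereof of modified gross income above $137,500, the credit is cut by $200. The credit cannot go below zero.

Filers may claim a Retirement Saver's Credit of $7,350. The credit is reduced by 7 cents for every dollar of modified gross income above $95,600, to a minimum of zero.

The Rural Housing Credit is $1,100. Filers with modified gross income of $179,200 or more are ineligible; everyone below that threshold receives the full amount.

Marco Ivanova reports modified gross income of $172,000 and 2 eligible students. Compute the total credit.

Tuition Credit: base = 2 × $13,121 = $26,242. income exceeds $137,500 by $34,500, which is 44 full-or-partial $800 increments; reduction = 44 × $200 = $8,800, leaving $17,442.
Retirement Saver's Credit: 7% of the $76,400 excess over $95,600 is $5,348; credit = $7,350 − $5,348 = $2,002.
Rural Housing Credit: $172,000 is below the $179,200 cutoff, so the full $1,100 applies.
Total: $17,442 + $2,002 + $1,100 = $20,544.

$20,544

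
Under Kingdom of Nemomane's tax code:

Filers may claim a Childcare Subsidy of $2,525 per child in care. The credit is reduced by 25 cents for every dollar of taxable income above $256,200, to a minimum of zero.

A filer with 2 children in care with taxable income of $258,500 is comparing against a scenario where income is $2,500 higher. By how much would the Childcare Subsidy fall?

At $258,500 — base = 2 × $2,525 = $5,050. 25% of the $2,300 excess over $256,200 is $575; credit = $5,050 − $575 = $4,475.
At $261,000 — base = 2 × $2,525 = $5,050. 25% of the $4,800 excess over $256,200 is $1,200; credit = $5,050 − $1,200 = $3,850.
Lost: $4,475 − $3,850 = $625.

$625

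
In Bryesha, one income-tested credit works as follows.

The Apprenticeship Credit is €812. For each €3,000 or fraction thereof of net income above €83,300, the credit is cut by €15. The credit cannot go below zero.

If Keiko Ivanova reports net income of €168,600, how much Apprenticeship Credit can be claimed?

€377

Apprenticeship Credit: income exceeds €83,300 by €85,300, which is 29 full-or-partial €3,000 increments; reduction = 29 × €15 = €435, leaving €377.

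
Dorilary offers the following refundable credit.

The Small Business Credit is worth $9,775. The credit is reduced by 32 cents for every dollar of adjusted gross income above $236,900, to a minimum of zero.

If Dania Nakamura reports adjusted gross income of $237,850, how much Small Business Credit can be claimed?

Small Business Credit: 32% of the $950 excess over $236,900 is $304; credit = $9,775 − $304 = $9,471.

$9,471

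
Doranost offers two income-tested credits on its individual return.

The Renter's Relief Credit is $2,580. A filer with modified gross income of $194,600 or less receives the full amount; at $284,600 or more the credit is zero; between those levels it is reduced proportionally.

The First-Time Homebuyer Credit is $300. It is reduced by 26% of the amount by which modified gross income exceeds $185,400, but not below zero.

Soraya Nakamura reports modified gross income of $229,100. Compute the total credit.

Renter's Relief Credit: $229,100 is $34,500 into a $90,000 phase-out range, leaving 55,500/90,000 of the credit: $2,580 × 55,500/90,000 = $1,591.
First-Time Homebuyer Credit: 26% of the $43,700 excess over $185,400 is $11,362 ≥ base, so the credit is $0.
Total: $1,591 + $0 = $1,591.

$1,591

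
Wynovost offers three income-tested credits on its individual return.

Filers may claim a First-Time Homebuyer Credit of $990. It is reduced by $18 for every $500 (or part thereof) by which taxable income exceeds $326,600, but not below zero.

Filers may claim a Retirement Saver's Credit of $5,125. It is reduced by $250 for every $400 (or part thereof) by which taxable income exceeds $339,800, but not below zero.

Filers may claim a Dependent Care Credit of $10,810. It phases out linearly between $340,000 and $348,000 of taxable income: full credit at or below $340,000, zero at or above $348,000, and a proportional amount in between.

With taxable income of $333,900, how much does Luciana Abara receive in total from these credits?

$16,655

First-Time Homebuyer Credit: income exceeds $326,600 by $7,300, which is 15 full-or-partial $500 increments; reduction = 15 × $18 = $270, leaving $720.
Retirement Saver's Credit: $333,900 is at or below the $339,800 threshold, so the full $5,125 applies.
Dependent Care Credit: $333,900 is at or below the $340,000 threshold, so the full $10,810 applies.
Total: $720 + $5,125 + $10,810 = $16,655.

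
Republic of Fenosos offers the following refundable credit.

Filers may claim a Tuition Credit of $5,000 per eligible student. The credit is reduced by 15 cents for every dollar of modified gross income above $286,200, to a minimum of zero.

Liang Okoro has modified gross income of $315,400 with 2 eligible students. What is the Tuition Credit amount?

$5,620

Tuition Credit: base = 2 × $5,000 = $10,000. 15% of the $29,200 excess over $286,200 is $4,380; credit = $10,000 − $4,380 = $5,620.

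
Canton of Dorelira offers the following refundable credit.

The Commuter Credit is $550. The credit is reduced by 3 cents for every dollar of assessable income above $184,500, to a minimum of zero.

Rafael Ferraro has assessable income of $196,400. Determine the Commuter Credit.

Commuter Credit: 3% of the $11,900 excess over $184,500 is $357; credit = $550 − $357 = $193.

$193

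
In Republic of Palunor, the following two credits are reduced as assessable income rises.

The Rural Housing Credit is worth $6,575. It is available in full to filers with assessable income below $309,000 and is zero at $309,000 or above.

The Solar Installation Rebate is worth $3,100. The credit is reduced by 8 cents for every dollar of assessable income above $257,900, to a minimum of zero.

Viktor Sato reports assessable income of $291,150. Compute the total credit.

$7,015

Rural Housing Credit: $291,150 is below the $309,000 cutoff, so the full $6,575 applies.
Solar Installation Rebate: 8% of the $33,250 excess over $257,900 is $2,660; credit = $3,100 − $2,660 = $440.
Total: $6,575 + $440 = $7,015.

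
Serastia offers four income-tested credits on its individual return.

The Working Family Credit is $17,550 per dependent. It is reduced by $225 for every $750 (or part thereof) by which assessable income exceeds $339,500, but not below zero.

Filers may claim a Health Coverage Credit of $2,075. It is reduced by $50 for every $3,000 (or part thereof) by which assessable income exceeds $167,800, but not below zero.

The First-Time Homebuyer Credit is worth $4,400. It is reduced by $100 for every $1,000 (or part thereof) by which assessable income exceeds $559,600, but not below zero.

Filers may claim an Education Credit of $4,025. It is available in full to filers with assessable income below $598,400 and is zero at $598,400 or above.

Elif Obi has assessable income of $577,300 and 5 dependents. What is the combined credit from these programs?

Working Family Credit: base = 5 × $17,550 = $87,750. income exceeds $339,500 by $237,800, which is 318 full-or-partial $750 increments; reduction = 318 × $225 = $71,550, leaving $16,200.
Health Coverage Credit: income exceeds $167,800 by $409,500 → 137 increments × $50 = $6,850 ≥ base, so the credit is $0.
First-Time Homebuyer Credit: income exceeds $559,600 by $17,700, which is 18 full-or-partial $1,000 increments; reduction = 18 × $100 = $1,800, leaving $2,600.
Education Credit: $577,300 is below the $598,400 cutoff, so the full $4,025 applies.
Total: $16,200 + $0 + $2,600 + $4,025 = $22,825.

$22,825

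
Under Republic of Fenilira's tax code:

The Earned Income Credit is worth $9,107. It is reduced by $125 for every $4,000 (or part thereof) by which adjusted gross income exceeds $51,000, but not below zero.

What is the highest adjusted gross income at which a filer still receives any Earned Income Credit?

After 72 increments the reduction is 72 × $125 = $9,000, leaving $107; one more increment wipes it out. Increment 72 ends at excess 72 × $4,000 = $288,000, so the highest qualifying income is $51,000 + $288,000 = $339,000.

$339,000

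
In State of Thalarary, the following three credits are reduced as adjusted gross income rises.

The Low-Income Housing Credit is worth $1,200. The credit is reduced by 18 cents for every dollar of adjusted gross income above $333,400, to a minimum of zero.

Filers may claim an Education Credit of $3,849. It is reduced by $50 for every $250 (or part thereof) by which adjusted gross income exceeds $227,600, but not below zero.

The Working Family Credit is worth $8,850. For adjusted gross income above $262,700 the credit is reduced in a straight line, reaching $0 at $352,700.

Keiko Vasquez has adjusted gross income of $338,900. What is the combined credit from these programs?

$1,567

Low-Income Housing Credit: 18% of the $5,500 excess over $333,400 is $990; credit = $1,200 − $990 = $210.
Education Credit: income exceeds $227,600 by $111,300 → 446 increments × $50 = $22,300 ≥ base, so the credit is $0.
Working Family Credit: $338,900 is $76,200 into a $90,000 phase-out range, leaving 13,800/90,000 of the credit: $8,850 × 13,800/90,000 = $1,357.
Total: $210 + $0 + $1,357 = $1,567.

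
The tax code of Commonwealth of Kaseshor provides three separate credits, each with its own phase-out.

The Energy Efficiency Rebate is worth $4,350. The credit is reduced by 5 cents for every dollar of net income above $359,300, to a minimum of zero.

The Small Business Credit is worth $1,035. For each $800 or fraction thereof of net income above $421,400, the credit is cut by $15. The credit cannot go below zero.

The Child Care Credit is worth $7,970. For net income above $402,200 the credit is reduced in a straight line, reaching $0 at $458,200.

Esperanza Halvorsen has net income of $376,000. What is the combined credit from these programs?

Energy Efficiency Rebate: 5% of the $16,700 excess over $359,300 is $835; credit = $4,350 − $835 = $3,515.
Small Business Credit: $376,000 is at or below the $421,400 threshold, so the full $1,035 applies.
Child Care Credit: $376,000 is at or below the $402,200 threshold, so the full $7,970 applies.
Total: $3,515 + $1,035 + $7,970 = $12,520.

$12,520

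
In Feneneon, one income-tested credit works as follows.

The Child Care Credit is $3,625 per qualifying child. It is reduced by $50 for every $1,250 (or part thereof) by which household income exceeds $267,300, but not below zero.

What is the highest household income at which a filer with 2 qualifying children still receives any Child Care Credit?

Full credit = 2 × $3,625 = $7,250.
After 144 increments the reduction is 144 × $50 = $7,200, leaving $50; one more increment wipes it out. Increment 144 ends at excess 144 × $1,250 = $180,000, so the highest qualifying income is $267,300 + $180,000 = $447,300.

$447,300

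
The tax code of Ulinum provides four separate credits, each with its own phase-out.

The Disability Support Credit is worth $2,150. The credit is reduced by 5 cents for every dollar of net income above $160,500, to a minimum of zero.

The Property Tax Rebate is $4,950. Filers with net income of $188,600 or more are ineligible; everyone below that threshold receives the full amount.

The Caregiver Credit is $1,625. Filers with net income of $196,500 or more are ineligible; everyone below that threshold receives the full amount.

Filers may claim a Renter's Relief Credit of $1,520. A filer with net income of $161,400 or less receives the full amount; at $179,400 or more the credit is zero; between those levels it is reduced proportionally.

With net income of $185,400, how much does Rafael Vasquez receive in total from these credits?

Disability Support Credit: 5% of the $24,900 excess over $160,500 is $1,245; credit = $2,150 − $1,245 = $905.
Property Tax Rebate: $185,400 is below the $188,600 cutoff, so the full $4,950 applies.
Caregiver Credit: $185,400 is below the $196,500 cutoff, so the full $1,625 applies.
Renter's Relief Credit: $185,400 is at or above $179,400, so the credit is $0.
Total: $905 + $4,950 + $1,625 + $0 = $7,480.

$7,480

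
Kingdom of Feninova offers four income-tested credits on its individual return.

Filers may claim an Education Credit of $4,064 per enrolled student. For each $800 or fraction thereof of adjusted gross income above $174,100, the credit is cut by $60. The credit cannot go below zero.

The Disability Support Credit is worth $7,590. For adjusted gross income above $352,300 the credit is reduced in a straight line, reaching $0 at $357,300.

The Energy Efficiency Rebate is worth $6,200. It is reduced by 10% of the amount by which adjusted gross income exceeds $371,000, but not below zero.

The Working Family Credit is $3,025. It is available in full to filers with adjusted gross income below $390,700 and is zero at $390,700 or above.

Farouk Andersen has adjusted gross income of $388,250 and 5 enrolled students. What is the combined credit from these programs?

Education Credit: base = 5 × $4,064 = $20,320. income exceeds $174,100 by $214,150, which is 268 full-or-partial $800 increments; reduction = 268 × $60 = $16,080, leaving $4,240.
Disability Support Credit: $388,250 is at or above $357,300, so the credit is $0.
Energy Efficiency Rebate: 10% of the $17,250 excess over $371,000 is $1,725; credit = $6,200 − $1,725 = $4,475.
Working Family Credit: $388,250 is below the $390,700 cutoff, so the full $3,025 applies.
Total: $4,240 + $0 + $4,475 + $3,025 = $11,740.

$11,740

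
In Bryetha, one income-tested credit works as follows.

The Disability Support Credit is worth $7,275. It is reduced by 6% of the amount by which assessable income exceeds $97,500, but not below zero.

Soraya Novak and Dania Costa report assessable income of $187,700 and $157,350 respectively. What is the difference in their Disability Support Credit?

$1,821

Soraya ($187,700): Disability Support Credit: 6% of the $90,200 excess over $97,500 is $5,412; credit = $7,275 − $5,412 = $1,863.
Dania ($157,350): Disability Support Credit: 6% of the $59,850 excess over $97,500 is $3,591; credit = $7,275 − $3,591 = $3,684.
Difference: |$1,863 − $3,684| = $1,821.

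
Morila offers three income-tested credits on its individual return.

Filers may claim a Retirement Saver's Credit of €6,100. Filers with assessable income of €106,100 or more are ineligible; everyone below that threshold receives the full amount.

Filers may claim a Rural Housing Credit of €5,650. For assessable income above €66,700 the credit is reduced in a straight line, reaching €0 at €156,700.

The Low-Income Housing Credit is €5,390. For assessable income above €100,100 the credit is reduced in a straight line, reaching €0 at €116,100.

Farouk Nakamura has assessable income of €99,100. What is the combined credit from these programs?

€15,106

Retirement Saver's Credit: €99,100 is below the €106,100 cutoff, so the full €6,100 applies.
Rural Housing Credit: €99,100 is €32,400 into a €90,000 phase-out range, leaving 57,600/90,000 of the credit: €5,650 × 57,600/90,000 = €3,616.
Low-Income Housing Credit: €99,100 is at or below the €100,100 threshold, so the full €5,390 applies.
Total: €6,100 + €3,616 + €5,390 = €15,106.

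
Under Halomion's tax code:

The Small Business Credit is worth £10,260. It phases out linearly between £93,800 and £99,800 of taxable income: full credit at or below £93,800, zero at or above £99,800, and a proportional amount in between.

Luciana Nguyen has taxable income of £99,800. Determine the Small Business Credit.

Small Business Credit: £99,800 is at or above £99,800, so the credit is £0.

£0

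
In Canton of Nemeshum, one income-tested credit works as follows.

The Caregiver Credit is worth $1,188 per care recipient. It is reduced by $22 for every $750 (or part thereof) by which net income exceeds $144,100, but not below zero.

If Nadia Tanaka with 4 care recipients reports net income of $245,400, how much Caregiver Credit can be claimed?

Caregiver Credit: base = 4 × $1,188 = $4,752. income exceeds $144,100 by $101,300, which is 136 full-or-partial $750 increments; reduction = 136 × $22 = $2,992, leaving $1,760.

$1,760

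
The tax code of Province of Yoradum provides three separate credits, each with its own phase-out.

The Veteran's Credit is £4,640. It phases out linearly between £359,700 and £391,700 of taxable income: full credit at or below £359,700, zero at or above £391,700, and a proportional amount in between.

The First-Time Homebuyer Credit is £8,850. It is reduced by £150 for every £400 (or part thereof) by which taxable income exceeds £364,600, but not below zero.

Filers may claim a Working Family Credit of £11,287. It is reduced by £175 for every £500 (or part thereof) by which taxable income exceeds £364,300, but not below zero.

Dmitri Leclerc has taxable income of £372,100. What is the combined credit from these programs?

£17,329

Veteran's Credit: £372,100 is £12,400 into a £32,000 phase-out range, leaving 19,600/32,000 of the credit: £4,640 × 19,600/32,000 = £2,842.
First-Time Homebuyer Credit: income exceeds £364,600 by £7,500, which is 19 full-or-partial £400 increments; reduction = 19 × £150 = £2,850, leaving £6,000.
Working Family Credit: income exceeds £364,300 by £7,800, which is 16 full-or-partial £500 increments; reduction = 16 × £175 = £2,800, leaving £8,487.
Total: £2,842 + £6,000 + £8,487 = £17,329.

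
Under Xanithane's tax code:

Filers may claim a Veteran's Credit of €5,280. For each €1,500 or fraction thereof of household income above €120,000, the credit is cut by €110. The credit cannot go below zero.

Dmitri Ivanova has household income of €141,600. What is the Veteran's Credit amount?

Veteran's Credit: income exceeds €120,000 by €21,600, which is 15 full-or-partial €1,500 increments; reduction = 15 × €110 = €1,650, leaving €3,630.

€3,630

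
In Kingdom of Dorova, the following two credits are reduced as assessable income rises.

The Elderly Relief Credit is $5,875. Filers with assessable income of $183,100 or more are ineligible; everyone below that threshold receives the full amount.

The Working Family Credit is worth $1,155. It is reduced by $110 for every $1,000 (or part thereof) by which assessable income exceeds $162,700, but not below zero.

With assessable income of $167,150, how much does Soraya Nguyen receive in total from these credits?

$6,480

Elderly Relief Credit: $167,150 is below the $183,100 cutoff, so the full $5,875 applies.
Working Family Credit: income exceeds $162,700 by $4,450, which is 5 full-or-partial $1,000 increments; reduction = 5 × $110 = $550, leaving $605.
Total: $5,875 + $605 = $6,480.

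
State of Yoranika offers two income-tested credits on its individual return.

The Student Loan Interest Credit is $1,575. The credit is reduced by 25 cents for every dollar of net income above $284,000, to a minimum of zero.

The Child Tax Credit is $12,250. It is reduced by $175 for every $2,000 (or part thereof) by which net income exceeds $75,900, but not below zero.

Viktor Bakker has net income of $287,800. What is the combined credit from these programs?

Student Loan Interest Credit: 25% of the $3,800 excess over $284,000 is $950; credit = $1,575 − $950 = $625.
Child Tax Credit: income exceeds $75,900 by $211,900 → 106 increments × $175 = $18,550 ≥ base, so the credit is $0.
Total: $625 + $0 = $625.

$625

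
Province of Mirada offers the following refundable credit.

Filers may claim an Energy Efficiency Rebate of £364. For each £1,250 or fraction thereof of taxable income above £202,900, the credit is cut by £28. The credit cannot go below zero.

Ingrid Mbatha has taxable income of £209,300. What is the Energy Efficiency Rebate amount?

£196

Energy Efficiency Rebate: income exceeds £202,900 by £6,400, which is 6 full-or-partial £1,250 increments; reduction = 6 × £28 = £168, leaving £196.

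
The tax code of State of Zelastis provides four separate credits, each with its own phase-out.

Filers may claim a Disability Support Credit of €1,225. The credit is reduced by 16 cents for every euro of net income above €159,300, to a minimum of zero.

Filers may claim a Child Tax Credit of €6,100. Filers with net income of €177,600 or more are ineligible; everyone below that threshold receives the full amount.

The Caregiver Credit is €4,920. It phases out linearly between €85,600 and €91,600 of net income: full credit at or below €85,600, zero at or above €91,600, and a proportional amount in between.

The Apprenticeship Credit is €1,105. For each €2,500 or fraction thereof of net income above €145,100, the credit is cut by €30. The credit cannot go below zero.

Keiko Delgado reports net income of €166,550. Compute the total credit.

€7,000

Disability Support Credit: 16% of the €7,250 excess over €159,300 is €1,160; credit = €1,225 − €1,160 = €65.
Child Tax Credit: €166,550 is below the €177,600 cutoff, so the full €6,100 applies.
Caregiver Credit: €166,550 is at or above €91,600, so the credit is €0.
Apprenticeship Credit: income exceeds €145,100 by €21,450, which is 9 full-or-partial €2,500 increments; reduction = 9 × €30 = €270, leaving €835.
Total: €65 + €6,100 + €0 + €835 = €7,000.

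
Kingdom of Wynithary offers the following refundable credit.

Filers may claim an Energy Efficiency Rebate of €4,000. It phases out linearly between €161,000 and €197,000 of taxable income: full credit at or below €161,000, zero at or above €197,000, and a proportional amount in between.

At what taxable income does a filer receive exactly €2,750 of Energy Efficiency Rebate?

€172,250

€2,750 is 2,750/4,000 of the full €4,000, so 1,250/4,000 of the €36,000 range has been used: income = €161,000 + €36,000 × 1,250/4,000 = €172,250.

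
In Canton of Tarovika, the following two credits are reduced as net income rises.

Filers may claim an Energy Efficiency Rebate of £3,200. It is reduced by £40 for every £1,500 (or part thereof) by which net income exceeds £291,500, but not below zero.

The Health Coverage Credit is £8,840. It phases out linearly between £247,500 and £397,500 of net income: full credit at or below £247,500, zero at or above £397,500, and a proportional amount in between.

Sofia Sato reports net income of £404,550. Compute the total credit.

Energy Efficiency Rebate: income exceeds £291,500 by £113,050, which is 76 full-or-partial £1,500 increments; reduction = 76 × £40 = £3,040, leaving £160.
Health Coverage Credit: £404,550 is at or above £397,500, so the credit is £0.
Total: £160 + £0 = £160.

£160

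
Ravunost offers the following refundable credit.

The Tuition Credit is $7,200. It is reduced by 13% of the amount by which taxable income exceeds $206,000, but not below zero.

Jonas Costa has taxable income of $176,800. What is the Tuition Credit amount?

Tuition Credit: $176,800 is at or below the $206,000 threshold, so the full $7,200 applies.

$7,200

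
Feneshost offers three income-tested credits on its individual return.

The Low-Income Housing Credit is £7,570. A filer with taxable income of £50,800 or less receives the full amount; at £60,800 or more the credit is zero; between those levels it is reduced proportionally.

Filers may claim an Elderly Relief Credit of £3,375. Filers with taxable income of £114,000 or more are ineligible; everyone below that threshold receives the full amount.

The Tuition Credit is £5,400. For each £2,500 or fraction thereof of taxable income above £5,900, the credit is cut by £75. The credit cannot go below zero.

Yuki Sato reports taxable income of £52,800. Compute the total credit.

Low-Income Housing Credit: £52,800 is £2,000 into a £10,000 phase-out range, leaving 8,000/10,000 of the credit: £7,570 × 8,000/10,000 = £6,056.
Elderly Relief Credit: £52,800 is below the £114,000 cutoff, so the full £3,375 applies.
Tuition Credit: income exceeds £5,900 by £46,900, which is 19 full-or-partial £2,500 increments; reduction = 19 × £75 = £1,425, leaving £3,975.
Total: £6,056 + £3,375 + £3,975 = £13,406.

£13,406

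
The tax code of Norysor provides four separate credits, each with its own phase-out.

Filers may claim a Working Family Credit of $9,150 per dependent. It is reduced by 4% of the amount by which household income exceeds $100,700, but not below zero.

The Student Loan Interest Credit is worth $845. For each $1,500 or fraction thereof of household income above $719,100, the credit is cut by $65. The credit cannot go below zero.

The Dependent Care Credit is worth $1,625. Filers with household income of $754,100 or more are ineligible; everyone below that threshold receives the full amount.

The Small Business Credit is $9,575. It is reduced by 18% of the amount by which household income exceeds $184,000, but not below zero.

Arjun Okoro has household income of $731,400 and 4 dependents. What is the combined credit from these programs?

$13,257

Working Family Credit: base = 4 × $9,150 = $36,600. 4% of the $630,700 excess over $100,700 is $25,228; credit = $36,600 − $25,228 = $11,372.
Student Loan Interest Credit: income exceeds $719,100 by $12,300, which is 9 full-or-partial $1,500 increments; reduction = 9 × $65 = $585, leaving $260.
Dependent Care Credit: $731,400 is below the $754,100 cutoff, so the full $1,625 applies.
Small Business Credit: 18% of the $547,400 excess over $184,000 is $98,532 ≥ base, so the credit is $0.
Total: $11,372 + $260 + $1,625 + $0 = $13,257.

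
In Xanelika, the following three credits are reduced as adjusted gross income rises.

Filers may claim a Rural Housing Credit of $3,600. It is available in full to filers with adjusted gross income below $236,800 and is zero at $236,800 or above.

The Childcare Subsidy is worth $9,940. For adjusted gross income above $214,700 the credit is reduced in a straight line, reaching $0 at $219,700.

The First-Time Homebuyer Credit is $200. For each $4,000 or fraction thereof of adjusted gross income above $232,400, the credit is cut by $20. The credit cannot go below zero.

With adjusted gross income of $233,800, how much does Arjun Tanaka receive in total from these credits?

$3,780

Rural Housing Credit: $233,800 is below the $236,800 cutoff, so the full $3,600 applies.
Childcare Subsidy: $233,800 is at or above $219,700, so the credit is $0.
First-Time Homebuyer Credit: income exceeds $232,400 by $1,400, which is 1 full-or-partial $4,000 increment; reduction = 1 × $20 = $20, leaving $180.
Total: $3,600 + $0 + $180 = $3,780.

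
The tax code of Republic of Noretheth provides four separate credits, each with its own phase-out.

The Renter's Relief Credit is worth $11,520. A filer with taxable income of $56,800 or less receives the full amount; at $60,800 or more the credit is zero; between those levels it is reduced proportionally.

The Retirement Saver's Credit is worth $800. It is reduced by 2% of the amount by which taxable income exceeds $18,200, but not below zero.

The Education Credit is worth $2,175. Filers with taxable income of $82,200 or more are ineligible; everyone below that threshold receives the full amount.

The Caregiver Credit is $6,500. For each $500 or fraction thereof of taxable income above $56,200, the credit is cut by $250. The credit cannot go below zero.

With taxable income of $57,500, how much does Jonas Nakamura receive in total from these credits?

Renter's Relief Credit: $57,500 is $700 into a $4,000 phase-out range, leaving 3,300/4,000 of the credit: $11,520 × 3,300/4,000 = $9,504.
Retirement Saver's Credit: 2% of the $39,300 excess over $18,200 is $786; credit = $800 − $786 = $14.
Education Credit: $57,500 is below the $82,200 cutoff, so the full $2,175 applies.
Caregiver Credit: income exceeds $56,200 by $1,300, which is 3 full-or-partial $500 increments; reduction = 3 × $250 = $750, leaving $5,750.
Total: $9,504 + $14 + $2,175 + $5,750 = $17,443.

$17,443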